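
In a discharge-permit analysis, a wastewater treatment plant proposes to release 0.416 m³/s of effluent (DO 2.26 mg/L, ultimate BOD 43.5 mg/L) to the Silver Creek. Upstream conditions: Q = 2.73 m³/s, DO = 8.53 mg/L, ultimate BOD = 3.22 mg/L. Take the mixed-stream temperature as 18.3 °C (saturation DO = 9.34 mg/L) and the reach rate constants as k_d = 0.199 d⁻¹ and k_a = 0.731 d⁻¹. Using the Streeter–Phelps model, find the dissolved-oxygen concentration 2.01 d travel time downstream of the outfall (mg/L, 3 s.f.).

DO ≈ 7.56 mg/L

Mixed DO = (2.73×8.53 + 0.416×2.26)/(2.73+0.416) = 24.23/3.146 = 7.701 mg/L.
Mixed L₀ = (2.73×3.22 + 0.416×43.5)/(3.146) = 26.89/3.146 = 8.546 mg/L.
Initial deficit D₀ = C_s − DO₀ = 9.34 − 7.701 = 1.639 mg/L.
D(2.01) = [0.199×8.546/(0.731−0.199)](e^(−0.199×2.01) − e^(−0.731×2.01)) + 1.639 e^(−0.731×2.01)
= 3.197 × (0.6703 − 0.2301) + 1.639 × 0.2301 = 1.785 mg/L.
DO = 9.34 − 1.785 = 7.555 mg/L.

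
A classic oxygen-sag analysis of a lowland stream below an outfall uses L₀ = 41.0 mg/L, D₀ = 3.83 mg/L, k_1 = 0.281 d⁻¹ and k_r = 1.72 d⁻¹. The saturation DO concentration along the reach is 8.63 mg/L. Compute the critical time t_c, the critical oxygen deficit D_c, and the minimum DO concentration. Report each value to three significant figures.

t_c ≈ 0.807 d; D_c ≈ 5.34 mg/L; min DO ≈ 3.29 mg/L

At the critical point dD/dt = 0, so k_1 L₀ e^(−k_1 t) = k_r D. Substituting D(t) from the Streeter–Phelps equation and solving for t gives
t_c = ln[(k_r/k_1)(1 − D₀(k_r−k_1)/(k_1 L₀))] / (k_r−k_1).
Here k_r−k_1 = 1.439 d⁻¹ and 1 − D₀(k_r−k_1)/(k_1 L₀) = 1 − 3.83×1.439/(0.281×41.0) = 0.5216, so
t_c = ln(6.121 × 0.5216) / 1.439 = 1.161 / 1.439 = 0.8068 d.
D_c = (k_1/k_r) L₀ e^(−k_1 t_c) = (0.281/1.72) × 41.0 × e^(−0.281×0.8068) = 0.1634 × 41.0 × 0.7972 = 5.340 mg/L.
Minimum DO = C_s − D_c = 8.63 − 5.340 = 3.290 mg/L.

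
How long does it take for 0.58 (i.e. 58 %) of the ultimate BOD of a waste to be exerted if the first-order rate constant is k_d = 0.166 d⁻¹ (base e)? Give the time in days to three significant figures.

y/L₀ = 1 − e^(−k_d t) = 0.58 ⇒ e^(−k_d t) = 0.420
t = −ln(0.420) / 0.166 = 0.8675 / 0.166 = 5.226 d.

t ≈ 5.23 d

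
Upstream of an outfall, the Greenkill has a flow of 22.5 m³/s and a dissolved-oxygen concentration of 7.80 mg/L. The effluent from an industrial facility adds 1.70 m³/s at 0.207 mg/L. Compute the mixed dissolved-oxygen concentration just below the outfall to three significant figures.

Flow-weighted mixing: C = (Q_r C_r + Q_w C_w)/(Q_r + Q_w)
= (22.5×7.80 + 1.70×0.207)/(22.5 + 1.70) = 175.9/24.20 = 7.267 mg/L.

7.27 mg/L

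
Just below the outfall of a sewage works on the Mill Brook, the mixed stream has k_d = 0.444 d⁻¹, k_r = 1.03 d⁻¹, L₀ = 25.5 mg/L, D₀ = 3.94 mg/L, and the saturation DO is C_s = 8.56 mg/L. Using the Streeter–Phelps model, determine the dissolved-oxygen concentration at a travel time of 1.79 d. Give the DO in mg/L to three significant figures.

DO ≈ 2.27 mg/L

k_d L₀/(k_r−k_d) = 0.444×25.5/(1.03−0.444) = 11.32/0.5860 = 19.32 mg/L.
e^(−k_d t) = e^(−0.444×1.790) = 0.4517; e^(−k_r t) = e^(−1.03×1.790) = 0.1582.
D = 19.32 × (0.4517 − 0.1582) + 3.94 × 0.1582 = 5.670 + 0.6234 = 6.293 mg/L.
DO = C_s − D = 8.56 − 6.293 = 2.267 mg/L.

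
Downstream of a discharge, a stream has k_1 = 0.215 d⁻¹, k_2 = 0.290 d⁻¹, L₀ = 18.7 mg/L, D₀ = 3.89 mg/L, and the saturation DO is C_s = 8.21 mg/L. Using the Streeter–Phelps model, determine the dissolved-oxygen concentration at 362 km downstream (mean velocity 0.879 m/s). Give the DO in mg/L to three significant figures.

DO ≈ 1.45 mg/L

Travel time t = x/v = 362 km / (0.879 m/s) = 362000 m / 0.879 m/s = 411800 s = 4.767 d.
k_1 L₀/(k_2−k_1) = 0.215×18.7/(0.290−0.215) = 4.021/0.07500 = 53.61 mg/L.
e^(−k_1 t) = e^(−0.215×4.767) = 0.3589; e^(−k_2 t) = e^(−0.290×4.767) = 0.2510.
D = 53.61 × (0.3589 − 0.2510) + 3.89 × 0.2510 = 5.782 + 0.9764 = 6.759 mg/L.
DO = C_s − D = 8.21 − 6.759 = 1.451 mg/L.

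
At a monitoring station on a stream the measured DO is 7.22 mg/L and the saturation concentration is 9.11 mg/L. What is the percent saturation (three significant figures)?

79.3 % saturation

% saturation = C/C_s × 100 = 7.22/9.11 × 100 = 79.3 %.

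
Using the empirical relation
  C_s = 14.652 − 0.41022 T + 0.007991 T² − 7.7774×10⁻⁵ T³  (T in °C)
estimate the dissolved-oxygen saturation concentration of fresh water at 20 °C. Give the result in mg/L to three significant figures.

C_s ≈ 9.02 mg/L

C_s = 14.652 − 0.41022×20 + 0.007991×20² − 7.7774×10⁻⁵×20³ = 9.022 mg/L.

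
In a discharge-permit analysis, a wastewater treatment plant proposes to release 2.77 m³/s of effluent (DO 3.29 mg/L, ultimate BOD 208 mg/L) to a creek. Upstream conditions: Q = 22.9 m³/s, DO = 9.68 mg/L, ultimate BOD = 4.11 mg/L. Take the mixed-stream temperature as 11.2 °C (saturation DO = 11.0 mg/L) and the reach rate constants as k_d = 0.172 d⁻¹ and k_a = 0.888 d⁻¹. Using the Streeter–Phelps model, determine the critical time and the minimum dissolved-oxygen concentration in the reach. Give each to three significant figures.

Mixed DO = (22.9×9.68 + 2.77×3.29)/(22.9+2.77) = 230.8/25.67 = 8.990 mg/L.
Mixed L₀ = (22.9×4.11 + 2.77×208)/(25.67) = 670.3/25.67 = 26.11 mg/L.
Initial deficit D₀ = C_s − DO₀ = 11.0 − 8.990 = 2.010 mg/L.
t_c = (1/0.7160) ln[(0.888/0.172)(1 − 2.010×0.7160/(0.172×26.11))] = 1.397 × ln(3.509) = 1.753 d.
D_c = (0.172/0.888) × 26.11 × e^(−0.172×1.753) = 0.1937 × 26.11 × 0.7397 = 3.741 mg/L.
Minimum DO = 11.0 − 3.741 = 7.259 mg/L.

t_c ≈ 1.75 d; minimum DO ≈ 7.26 mg/L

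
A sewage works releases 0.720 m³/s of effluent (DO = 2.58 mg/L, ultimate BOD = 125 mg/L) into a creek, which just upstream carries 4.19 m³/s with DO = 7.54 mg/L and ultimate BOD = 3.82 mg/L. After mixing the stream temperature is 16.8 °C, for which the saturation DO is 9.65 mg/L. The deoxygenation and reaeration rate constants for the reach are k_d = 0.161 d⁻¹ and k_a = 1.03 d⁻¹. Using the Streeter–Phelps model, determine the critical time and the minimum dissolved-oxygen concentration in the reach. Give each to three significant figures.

t_c ≈ 0.714 d; minimum DO ≈ 6.64 mg/L

Mixed DO = (4.19×7.54 + 0.720×2.58)/(4.19+0.720) = 33.45/4.910 = 6.813 mg/L.
Mixed L₀ = (4.19×3.82 + 0.720×125)/(4.910) = 106.0/4.910 = 21.59 mg/L.
Initial deficit D₀ = C_s − DO₀ = 9.65 − 6.813 = 2.837 mg/L.
t_c = (1/0.8690) ln[(1.03/0.161)(1 − 2.837×0.8690/(0.161×21.59))] = 1.151 × ln(1.859) = 0.7138 d.
D_c = (0.161/1.03) × 21.59 × e^(−0.161×0.7138) = 0.1563 × 21.59 × 0.8914 = 3.008 mg/L.
Minimum DO = 9.65 − 3.008 = 6.642 mg/L.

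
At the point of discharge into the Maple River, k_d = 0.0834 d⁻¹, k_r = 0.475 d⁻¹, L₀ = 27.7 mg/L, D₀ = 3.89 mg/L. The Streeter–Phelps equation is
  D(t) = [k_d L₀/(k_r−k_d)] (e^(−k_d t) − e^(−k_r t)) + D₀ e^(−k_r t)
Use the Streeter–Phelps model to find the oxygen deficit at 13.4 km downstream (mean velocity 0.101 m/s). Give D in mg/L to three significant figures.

Travel time t = x/v = 13.4 km / (0.101 m/s) = 13400 m / 0.101 m/s = 132700 s = 1.536 d.
k_d L₀/(k_r−k_d) = 0.0834×27.7/(0.475−0.0834) = 2.310/0.3916 = 5.899 mg/L.
e^(−k_d t) = e^(−0.0834×1.536) = 0.8798; e^(−k_r t) = e^(−0.475×1.536) = 0.4822.
D = 5.899 × (0.8798 − 0.4822) + 3.89 × 0.4822 = 2.346 + 1.876 = 4.221 mg/L.

D ≈ 4.22 mg/L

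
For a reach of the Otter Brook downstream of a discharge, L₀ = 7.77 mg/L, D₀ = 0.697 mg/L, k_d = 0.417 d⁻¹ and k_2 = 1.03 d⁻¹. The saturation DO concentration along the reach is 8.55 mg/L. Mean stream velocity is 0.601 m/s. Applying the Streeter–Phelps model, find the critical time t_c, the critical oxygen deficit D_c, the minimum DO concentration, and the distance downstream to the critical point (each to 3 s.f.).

With k_2/k_d = 2.470 and 1 − D₀(k_2−k_d)/(k_d L₀) = 0.8681,
t_c = ln(2.470 × 0.8681) / (1.03 − 0.417) = ln(2.144) / 0.6130 = 0.7628/0.6130 = 1.244 d.
L(t_c) = L₀ e^(−k_d t_c) = 7.77 × 0.5952 = 4.624 mg/L, and at the critical point k_2 D_c = k_d L, so D_c = (0.417/1.03) × 4.624 = 1.872 mg/L.
Minimum DO = C_s − D_c = 8.55 − 1.872 = 6.678 mg/L.
x_c = v t_c = 0.601 m/s × 1.244 d × 86400 s/d = 64620 m ≈ 64.6 km.

t_c ≈ 1.24 d; D_c ≈ 1.87 mg/L; min DO ≈ 6.68 mg/L; x_c ≈ 64.6 km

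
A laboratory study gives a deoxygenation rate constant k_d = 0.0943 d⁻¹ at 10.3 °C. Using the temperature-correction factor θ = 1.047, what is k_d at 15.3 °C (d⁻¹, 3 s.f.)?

k_d(T₂) = k_d(T₁) · θ^(T₂−T₁) = 0.0943 × 1.047^(15.3−10.3)
= 0.0943 × 1.047^5.00 = 0.0943 × 1.258 = 0.1186 d⁻¹.

k_d ≈ 0.119 d⁻¹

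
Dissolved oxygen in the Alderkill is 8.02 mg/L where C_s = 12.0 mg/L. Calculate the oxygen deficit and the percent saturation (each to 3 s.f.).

D = C_s − C = 12.0 − 8.02 = 3.98 mg/L.
% saturation = 8.02/12.0 × 100 = 66.8 %.

D ≈ 3.98 mg/L; 66.8 % saturation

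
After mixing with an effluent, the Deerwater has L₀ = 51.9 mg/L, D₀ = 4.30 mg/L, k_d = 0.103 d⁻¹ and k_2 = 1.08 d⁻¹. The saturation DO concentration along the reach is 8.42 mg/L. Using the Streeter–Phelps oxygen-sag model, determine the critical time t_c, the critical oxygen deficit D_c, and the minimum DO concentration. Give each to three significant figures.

t_c ≈ 0.828 d; D_c ≈ 4.55 mg/L; min DO ≈ 3.87 mg/L

At the critical point dD/dt = 0, so k_d L₀ e^(−k_d t) = k_2 D. Substituting D(t) from the Streeter–Phelps equation and solving for t gives
t_c = ln[(k_2/k_d)(1 − D₀(k_2−k_d)/(k_d L₀))] / (k_2−k_d).
Here k_2−k_d = 0.9770 d⁻¹ and 1 − D₀(k_2−k_d)/(k_d L₀) = 1 − 4.30×0.9770/(0.103×51.9) = 0.2141, so
t_c = ln(10.49 × 0.2141) / 0.9770 = 0.8088 / 0.9770 = 0.8278 d.
L(t_c) = L₀ e^(−k_d t_c) = 51.9 × 0.9183 = 47.66 mg/L, and at the critical point k_2 D_c = k_d L, so D_c = (0.103/1.08) × 47.66 = 4.545 mg/L.
Minimum DO = C_s − D_c = 8.42 − 4.545 = 3.875 mg/L.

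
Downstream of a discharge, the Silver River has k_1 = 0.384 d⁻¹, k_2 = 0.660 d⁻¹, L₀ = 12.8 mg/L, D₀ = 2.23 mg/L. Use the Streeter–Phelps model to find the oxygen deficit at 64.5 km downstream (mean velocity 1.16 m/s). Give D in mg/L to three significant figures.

D ≈ 3.72 mg/L

Travel time t = x/v = 64.5 km / (1.16 m/s) = 64500 m / 1.16 m/s = 55600 s = 0.6436 d.
k_1 L₀/(k_2−k_1) = 0.384×12.8/(0.660−0.384) = 4.915/0.2760 = 17.81 mg/L.
e^(−k_1 t) = e^(−0.384×0.6436) = 0.7810; e^(−k_2 t) = e^(−0.660×0.6436) = 0.6539.
D = 17.81 × (0.7810 − 0.6539) + 2.23 × 0.6539 = 2.264 + 1.458 = 3.722 mg/L.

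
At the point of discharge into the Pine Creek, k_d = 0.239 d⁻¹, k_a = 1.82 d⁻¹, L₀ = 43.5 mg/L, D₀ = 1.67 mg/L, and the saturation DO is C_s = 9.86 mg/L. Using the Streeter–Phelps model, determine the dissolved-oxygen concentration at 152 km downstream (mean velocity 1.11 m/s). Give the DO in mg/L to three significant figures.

Travel time t = x/v = 152 km / (1.11 m/s) = 152000 m / 1.11 m/s = 136900 s = 1.585 d.
k_d L₀/(k_a−k_d) = 0.239×43.5/(1.82−0.239) = 10.40/1.581 = 6.576 mg/L.
e^(−k_d t) = e^(−0.239×1.585) = 0.6847; e^(−k_a t) = e^(−1.82×1.585) = 0.05588.
D = 6.576 × (0.6847 − 0.05588) + 1.67 × 0.05588 = 4.135 + 0.09332 = 4.228 mg/L.
DO = C_s − D = 9.86 − 4.228 = 5.632 mg/L.

DO ≈ 5.63 mg/L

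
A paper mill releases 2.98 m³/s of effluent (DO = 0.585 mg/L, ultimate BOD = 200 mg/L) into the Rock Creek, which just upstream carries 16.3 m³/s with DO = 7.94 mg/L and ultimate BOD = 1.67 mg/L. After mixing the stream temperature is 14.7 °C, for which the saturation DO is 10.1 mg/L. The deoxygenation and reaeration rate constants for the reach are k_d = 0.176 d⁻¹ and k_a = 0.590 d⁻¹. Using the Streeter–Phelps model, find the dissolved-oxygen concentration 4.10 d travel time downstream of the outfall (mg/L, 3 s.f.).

DO ≈ 4.35 mg/L

Mixed DO = (16.3×7.94 + 2.98×0.585)/(16.3+2.98) = 131.2/19.28 = 6.803 mg/L.
Mixed L₀ = (16.3×1.67 + 2.98×200)/(19.28) = 623.2/19.28 = 32.32 mg/L.
Initial deficit D₀ = C_s − DO₀ = 10.1 − 6.803 = 3.297 mg/L.
D(4.10) = [0.176×32.32/(0.590−0.176)](e^(−0.176×4.10) − e^(−0.590×4.10)) + 3.297 e^(−0.590×4.10)
= 13.74 × (0.4860 − 0.08901) + 3.297 × 0.08901 = 5.748 mg/L.
DO = 10.1 − 5.748 = 4.352 mg/L.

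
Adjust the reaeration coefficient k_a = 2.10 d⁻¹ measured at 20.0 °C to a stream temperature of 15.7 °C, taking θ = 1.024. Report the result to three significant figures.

k_a(T₂) = k_a(T₁) · θ^(T₂−T₁) = 2.10 × 1.024^(15.7−20.0)
= 2.10 × 1.024^-4.30 = 2.10 × 0.9030 = 1.896 d⁻¹.

k_a ≈ 1.90 d⁻¹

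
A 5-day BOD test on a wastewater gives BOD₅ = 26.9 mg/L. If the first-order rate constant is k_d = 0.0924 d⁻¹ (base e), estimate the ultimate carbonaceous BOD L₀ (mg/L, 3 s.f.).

BOD₅ = L₀(1 − e^(−5k_d)) ⇒ L₀ = BOD₅ / (1 − e^(−5×0.0924))
= 26.9 / (1 − 0.6300) = 26.9 / 0.3700 = 72.71 mg/L.

L₀ ≈ 72.7 mg/L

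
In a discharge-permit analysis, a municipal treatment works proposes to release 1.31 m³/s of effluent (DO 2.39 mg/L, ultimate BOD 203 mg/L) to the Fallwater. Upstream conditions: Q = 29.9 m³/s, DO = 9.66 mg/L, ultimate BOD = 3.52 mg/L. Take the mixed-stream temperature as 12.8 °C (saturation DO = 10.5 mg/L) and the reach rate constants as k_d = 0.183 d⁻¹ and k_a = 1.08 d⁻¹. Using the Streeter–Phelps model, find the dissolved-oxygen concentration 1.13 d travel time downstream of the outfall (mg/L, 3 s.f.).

DO ≈ 8.91 mg/L

Mixed DO = (29.9×9.66 + 1.31×2.39)/(29.9+1.31) = 292.0/31.21 = 9.355 mg/L.
Mixed L₀ = (29.9×3.52 + 1.31×203)/(31.21) = 371.2/31.21 = 11.89 mg/L.
Initial deficit D₀ = C_s − DO₀ = 10.5 − 9.355 = 1.145 mg/L.
D(1.13) = [0.183×11.89/(1.08−0.183)](e^(−0.183×1.13) − e^(−1.08×1.13)) + 1.145 e^(−1.08×1.13)
= 2.426 × (0.8132 − 0.2951) + 1.145 × 0.2951 = 1.595 mg/L.
DO = 10.5 − 1.595 = 8.905 mg/L.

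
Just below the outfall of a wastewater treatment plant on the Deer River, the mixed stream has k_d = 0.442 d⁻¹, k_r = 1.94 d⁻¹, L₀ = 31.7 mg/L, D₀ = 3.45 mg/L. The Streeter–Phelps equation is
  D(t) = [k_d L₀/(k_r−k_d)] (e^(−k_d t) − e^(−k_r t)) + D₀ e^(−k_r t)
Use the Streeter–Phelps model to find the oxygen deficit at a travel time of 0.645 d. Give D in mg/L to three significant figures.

k_d L₀/(k_r−k_d) = 0.442×31.7/(1.94−0.442) = 14.01/1.498 = 9.353 mg/L.
e^(−k_d t) = e^(−0.442×0.6450) = 0.7519; e^(−k_r t) = e^(−1.94×0.6450) = 0.2861.
D = 9.353 × (0.7519 − 0.2861) + 3.45 × 0.2861 = 4.357 + 0.9872 = 5.344 mg/L.

D ≈ 5.34 mg/L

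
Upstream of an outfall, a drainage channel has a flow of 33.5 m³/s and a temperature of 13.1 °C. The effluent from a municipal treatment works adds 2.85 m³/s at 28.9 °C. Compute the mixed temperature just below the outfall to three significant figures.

14.3 °C

Flow-weighted mixing: C = (Q_r C_r + Q_w C_w)/(Q_r + Q_w)
= (33.5×13.1 + 2.85×28.9)/(33.5 + 2.85) = 521.2/36.35 = 14.34 °C.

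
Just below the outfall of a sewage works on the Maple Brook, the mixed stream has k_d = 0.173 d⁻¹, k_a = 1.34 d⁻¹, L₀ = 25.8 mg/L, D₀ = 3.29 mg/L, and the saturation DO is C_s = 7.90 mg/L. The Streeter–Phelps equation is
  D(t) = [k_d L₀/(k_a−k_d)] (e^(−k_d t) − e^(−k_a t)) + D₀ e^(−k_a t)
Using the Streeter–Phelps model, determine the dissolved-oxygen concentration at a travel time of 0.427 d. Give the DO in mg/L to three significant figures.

DO ≈ 4.65 mg/L

k_d L₀/(k_a−k_d) = 0.173×25.8/(1.34−0.173) = 4.463/1.167 = 3.825 mg/L.
e^(−k_d t) = e^(−0.173×0.4270) = 0.9288; e^(−k_a t) = e^(−1.34×0.4270) = 0.5643.
D = 3.825 × (0.9288 − 0.5643) + 3.29 × 0.5643 = 1.394 + 1.857 = 3.251 mg/L.
DO = C_s − D = 7.90 − 3.251 = 4.649 mg/L.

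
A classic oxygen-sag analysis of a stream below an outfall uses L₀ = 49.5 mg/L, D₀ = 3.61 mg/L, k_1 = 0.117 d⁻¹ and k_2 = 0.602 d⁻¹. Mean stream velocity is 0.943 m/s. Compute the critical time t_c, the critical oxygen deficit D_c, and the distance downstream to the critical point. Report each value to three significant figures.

At the critical point dD/dt = 0, so k_1 L₀ e^(−k_1 t) = k_2 D. Substituting D(t) from the Streeter–Phelps equation and solving for t gives
t_c = ln[(k_2/k_1)(1 − D₀(k_2−k_1)/(k_1 L₀))] / (k_2−k_1).
Here k_2−k_1 = 0.4850 d⁻¹ and 1 − D₀(k_2−k_1)/(k_1 L₀) = 1 − 3.61×0.4850/(0.117×49.5) = 0.6977, so
t_c = ln(5.145 × 0.6977) / 0.4850 = 1.278 / 0.4850 = 2.635 d.
D_c = (k_1/k_2) L₀ e^(−k_1 t_c) = (0.117/0.602) × 49.5 × e^(−0.117×2.635) = 0.1944 × 49.5 × 0.7347 = 7.068 mg/L.
x_c = v t_c = 0.943 m/s × 2.635 d × 86400 s/d = 214700 m ≈ 215 km.

t_c ≈ 2.64 d; D_c ≈ 7.07 mg/L; x_c ≈ 215 km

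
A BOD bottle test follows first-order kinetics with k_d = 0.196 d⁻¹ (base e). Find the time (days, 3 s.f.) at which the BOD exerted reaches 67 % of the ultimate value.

t ≈ 5.66 d

y/L₀ = 1 − e^(−k_d t) = 0.67 ⇒ e^(−k_d t) = 0.330
t = −ln(0.330) / 0.196 = 1.109 / 0.196 = 5.656 d.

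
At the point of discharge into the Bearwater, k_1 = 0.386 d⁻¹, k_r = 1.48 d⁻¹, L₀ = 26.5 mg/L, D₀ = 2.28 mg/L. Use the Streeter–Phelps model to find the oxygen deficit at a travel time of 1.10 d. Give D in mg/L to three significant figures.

D ≈ 4.73 mg/L

k_1 L₀/(k_r−k_1) = 0.386×26.5/(1.48−0.386) = 10.23/1.094 = 9.350 mg/L.
e^(−k_1 t) = e^(−0.386×1.100) = 0.6540; e^(−k_r t) = e^(−1.48×1.100) = 0.1963.
D = 9.350 × (0.6540 − 0.1963) + 2.28 × 0.1963 = 4.280 + 0.4476 = 4.727 mg/L.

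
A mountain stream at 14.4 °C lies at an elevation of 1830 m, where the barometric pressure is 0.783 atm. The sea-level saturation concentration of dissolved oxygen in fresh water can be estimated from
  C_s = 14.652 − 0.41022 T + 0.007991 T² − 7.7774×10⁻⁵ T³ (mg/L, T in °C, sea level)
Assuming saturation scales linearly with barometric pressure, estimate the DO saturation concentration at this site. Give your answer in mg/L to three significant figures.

At sea level: C_s = 14.652 − 0.41022×14.4 + 0.007991×14.4² − 7.7774×10⁻⁵×14.4³ = 10.17 mg/L.
Pressure correction: C_s' = 10.17 × 0.783 = 7.963 mg/L.

C_s ≈ 7.96 mg/L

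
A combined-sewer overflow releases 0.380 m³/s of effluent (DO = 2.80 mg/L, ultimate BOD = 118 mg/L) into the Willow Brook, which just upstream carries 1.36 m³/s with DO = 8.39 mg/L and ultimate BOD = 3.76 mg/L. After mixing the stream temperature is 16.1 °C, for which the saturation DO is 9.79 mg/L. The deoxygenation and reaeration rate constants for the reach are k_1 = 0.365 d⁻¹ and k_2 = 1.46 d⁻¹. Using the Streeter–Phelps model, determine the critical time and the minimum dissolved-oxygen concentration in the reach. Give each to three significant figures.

t_c ≈ 0.974 d; minimum DO ≈ 4.76 mg/L

Mixed DO = (1.36×8.39 + 0.380×2.80)/(1.36+0.380) = 12.47/1.740 = 7.169 mg/L.
Mixed L₀ = (1.36×3.76 + 0.380×118)/(1.740) = 49.95/1.740 = 28.71 mg/L.
Initial deficit D₀ = C_s − DO₀ = 9.79 − 7.169 = 2.621 mg/L.
t_c = (1/1.095) ln[(1.46/0.365)(1 − 2.621×1.095/(0.365×28.71))] = 0.9132 × ln(2.905) = 0.9738 d.
D_c = (0.365/1.46) × 28.71 × e^(−0.365×0.9738) = 0.2500 × 28.71 × 0.7009 = 5.030 mg/L.
Minimum DO = 9.79 − 5.030 = 4.760 mg/L.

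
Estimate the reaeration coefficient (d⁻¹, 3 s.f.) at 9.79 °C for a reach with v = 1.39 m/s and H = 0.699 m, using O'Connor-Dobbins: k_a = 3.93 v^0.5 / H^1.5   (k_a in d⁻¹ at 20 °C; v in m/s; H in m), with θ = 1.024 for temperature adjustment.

k_a ≈ 6.22 d⁻¹

k_a(20) = 3.93 × 1.39^0.5 / 0.699^1.5 = 3.93 × 1.179 / 0.5844 = 7.928 d⁻¹.
k_a(9.79) = 7.928 × 1.024^(9.79−20) = 7.928 × 0.7849 = 6.223 d⁻¹.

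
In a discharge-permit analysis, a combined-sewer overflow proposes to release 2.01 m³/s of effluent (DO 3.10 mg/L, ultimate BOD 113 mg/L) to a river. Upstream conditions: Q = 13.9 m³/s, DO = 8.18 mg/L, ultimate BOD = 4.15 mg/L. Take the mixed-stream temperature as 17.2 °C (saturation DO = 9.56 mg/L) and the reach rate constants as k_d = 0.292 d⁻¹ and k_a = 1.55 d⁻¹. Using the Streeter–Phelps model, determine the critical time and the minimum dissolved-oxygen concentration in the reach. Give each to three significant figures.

Mixed DO = (13.9×8.18 + 2.01×3.10)/(13.9+2.01) = 119.9/15.91 = 7.538 mg/L.
Mixed L₀ = (13.9×4.15 + 2.01×113)/(15.91) = 284.8/15.91 = 17.90 mg/L.
Initial deficit D₀ = C_s − DO₀ = 9.56 − 7.538 = 2.022 mg/L.
t_c = (1/1.258) ln[(1.55/0.292)(1 − 2.022×1.258/(0.292×17.90))] = 0.7949 × ln(2.725) = 0.7970 d.
D_c = (0.292/1.55) × 17.90 × e^(−0.292×0.7970) = 0.1884 × 17.90 × 0.7924 = 2.672 mg/L.
Minimum DO = 9.56 − 2.672 = 6.888 mg/L.

t_c ≈ 0.797 d; minimum DO ≈ 6.89 mg/L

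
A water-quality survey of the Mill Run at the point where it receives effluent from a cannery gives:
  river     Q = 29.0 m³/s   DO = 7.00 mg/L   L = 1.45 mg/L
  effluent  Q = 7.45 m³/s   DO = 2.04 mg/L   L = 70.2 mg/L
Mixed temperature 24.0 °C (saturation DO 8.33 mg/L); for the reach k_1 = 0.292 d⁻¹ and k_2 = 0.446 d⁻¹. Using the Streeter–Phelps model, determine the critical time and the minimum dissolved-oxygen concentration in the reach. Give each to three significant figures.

t_c ≈ 2.21 d; minimum DO ≈ 3.01 mg/L

Mixed DO = (29.0×7.00 + 7.45×2.04)/(29.0+7.45) = 218.2/36.45 = 5.986 mg/L.
Mixed L₀ = (29.0×1.45 + 7.45×70.2)/(36.45) = 565.0/36.45 = 15.50 mg/L.
Initial deficit D₀ = C_s − DO₀ = 8.33 − 5.986 = 2.344 mg/L.
t_c = (1/0.1540) ln[(0.446/0.292)(1 − 2.344×0.1540/(0.292×15.50))] = 6.494 × ln(1.406) = 2.211 d.
D_c = (0.292/0.446) × 15.50 × e^(−0.292×2.211) = 0.6547 × 15.50 × 0.5244 = 5.322 mg/L.
Minimum DO = 8.33 − 5.322 = 3.008 mg/L.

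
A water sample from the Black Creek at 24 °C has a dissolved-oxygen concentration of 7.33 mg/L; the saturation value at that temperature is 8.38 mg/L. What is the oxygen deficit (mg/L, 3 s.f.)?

D ≈ 1.05 mg/L

D = C_s − C = 8.38 − 7.33 = 1.05 mg/L.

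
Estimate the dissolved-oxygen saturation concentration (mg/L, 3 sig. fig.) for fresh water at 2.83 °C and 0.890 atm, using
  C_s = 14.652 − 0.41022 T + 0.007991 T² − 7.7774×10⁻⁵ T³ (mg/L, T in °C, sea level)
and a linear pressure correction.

C_s ≈ 12.1 mg/L

At sea level: C_s = 14.652 − 0.41022×2.83 + 0.007991×2.83² − 7.7774×10⁻⁵×2.83³ = 13.55 mg/L.
Pressure correction: C_s' = 13.55 × 0.890 = 12.06 mg/L.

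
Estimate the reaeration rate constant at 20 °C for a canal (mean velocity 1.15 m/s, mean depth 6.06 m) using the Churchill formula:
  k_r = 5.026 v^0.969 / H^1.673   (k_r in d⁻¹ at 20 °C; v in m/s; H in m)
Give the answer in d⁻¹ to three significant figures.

k_r ≈ 0.282 d⁻¹

k_r = 5.026 × 1.15^0.969 / 6.06^1.673 = 5.026 × 1.145 / 20.37 = 0.2825 d⁻¹.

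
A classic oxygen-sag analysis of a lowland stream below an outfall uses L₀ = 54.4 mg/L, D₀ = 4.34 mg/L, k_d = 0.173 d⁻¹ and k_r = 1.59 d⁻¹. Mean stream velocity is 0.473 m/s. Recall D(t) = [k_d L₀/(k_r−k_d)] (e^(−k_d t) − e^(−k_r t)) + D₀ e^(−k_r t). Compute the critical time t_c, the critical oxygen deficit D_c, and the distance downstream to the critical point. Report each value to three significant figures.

t_c ≈ 0.818 d; D_c ≈ 5.14 mg/L; x_c ≈ 33.4 km

t_c = [1/(k_r−k_d)] ln[(k_r/k_d)(1 − D₀(k_r−k_d)/(k_d L₀))]
= [1/(1.59−0.173)] ln[(1.59/0.173)(1 − 4.34×1.417/(0.173×54.4))]
= (1/1.417) ln[9.191 × 0.3465] = 0.7057 × ln(3.185) = 0.7057 × 1.158 = 0.8175 d.
L(t_c) = L₀ e^(−k_d t_c) = 54.4 × 0.8681 = 47.23 mg/L, and at the critical point k_r D_c = k_d L, so D_c = (0.173/1.59) × 47.23 = 5.138 mg/L.
x_c = v t_c = 0.473 m/s × 0.8175 d × 86400 s/d = 33410 m ≈ 33.4 km.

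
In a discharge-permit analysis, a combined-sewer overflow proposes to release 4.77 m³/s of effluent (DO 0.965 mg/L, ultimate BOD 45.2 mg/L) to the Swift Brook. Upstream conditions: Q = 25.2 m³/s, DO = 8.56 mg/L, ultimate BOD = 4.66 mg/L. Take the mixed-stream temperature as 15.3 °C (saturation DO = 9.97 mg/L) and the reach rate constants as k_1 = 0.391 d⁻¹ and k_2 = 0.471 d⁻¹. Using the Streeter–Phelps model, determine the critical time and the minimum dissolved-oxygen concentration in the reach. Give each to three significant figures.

Mixed DO = (25.2×8.56 + 4.77×0.965)/(25.2+4.77) = 220.3/29.97 = 7.351 mg/L.
Mixed L₀ = (25.2×4.66 + 4.77×45.2)/(29.97) = 333.0/29.97 = 11.11 mg/L.
Initial deficit D₀ = C_s − DO₀ = 9.97 − 7.351 = 2.619 mg/L.
t_c = (1/0.08000) ln[(0.471/0.391)(1 − 2.619×0.08000/(0.391×11.11))] = 12.50 × ln(1.147) = 1.709 d.
D_c = (0.391/0.471) × 11.11 × e^(−0.391×1.709) = 0.8301 × 11.11 × 0.5126 = 4.729 mg/L.
Minimum DO = 9.97 − 4.729 = 5.241 mg/L.

t_c ≈ 1.71 d; minimum DO ≈ 5.24 mg/L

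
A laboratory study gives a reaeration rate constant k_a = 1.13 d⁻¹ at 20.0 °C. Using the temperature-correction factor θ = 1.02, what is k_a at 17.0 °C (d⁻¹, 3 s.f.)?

k_a(T₂) = k_a(T₁) · θ^(T₂−T₁) = 1.13 × 1.02^(17.0−20.0)
= 1.13 × 1.02^-3.00 = 1.13 × 0.9423 = 1.065 d⁻¹.

k_a ≈ 1.06 d⁻¹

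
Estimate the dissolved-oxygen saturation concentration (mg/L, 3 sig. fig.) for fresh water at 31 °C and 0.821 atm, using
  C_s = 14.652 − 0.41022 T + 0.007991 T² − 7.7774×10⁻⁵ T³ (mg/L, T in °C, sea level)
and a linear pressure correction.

C_s ≈ 5.99 mg/L

At sea level: C_s = 14.652 − 0.41022×31 + 0.007991×31² − 7.7774×10⁻⁵×31³ = 7.298 mg/L.
Pressure correction: C_s' = 7.298 × 0.821 = 5.991 mg/L.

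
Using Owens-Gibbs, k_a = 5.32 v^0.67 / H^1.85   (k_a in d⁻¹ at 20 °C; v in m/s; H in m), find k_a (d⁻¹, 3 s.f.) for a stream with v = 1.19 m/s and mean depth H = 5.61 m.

k_a ≈ 0.246 d⁻¹

k_a = 5.32 × 1.19^0.67 / 5.61^1.85 = 5.32 × 1.124 / 24.30 = 0.2460 d⁻¹.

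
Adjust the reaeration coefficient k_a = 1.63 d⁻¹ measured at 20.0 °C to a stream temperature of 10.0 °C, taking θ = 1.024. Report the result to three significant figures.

k_a ≈ 1.29 d⁻¹

k_a(T₂) = k_a(T₁) · θ^(T₂−T₁) = 1.63 × 1.024^(10.0−20.0)
= 1.63 × 1.024^-10.0 = 1.63 × 0.7889 = 1.286 d⁻¹.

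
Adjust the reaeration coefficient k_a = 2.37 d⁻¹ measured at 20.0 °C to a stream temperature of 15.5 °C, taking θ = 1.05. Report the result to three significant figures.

k_a ≈ 1.90 d⁻¹

k_a(T₂) = k_a(T₁) · θ^(T₂−T₁) = 2.37 × 1.05^(15.5−20.0)
= 2.37 × 1.05^-4.50 = 2.37 × 0.8029 = 1.903 d⁻¹.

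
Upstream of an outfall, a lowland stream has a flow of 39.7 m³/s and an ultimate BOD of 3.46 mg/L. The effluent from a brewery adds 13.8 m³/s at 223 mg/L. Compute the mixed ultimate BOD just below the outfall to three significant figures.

60.1 mg/L

Flow-weighted mixing: C = (Q_r C_r + Q_w C_w)/(Q_r + Q_w)
= (39.7×3.46 + 13.8×223)/(39.7 + 13.8) = 3215/53.50 = 60.09 mg/L.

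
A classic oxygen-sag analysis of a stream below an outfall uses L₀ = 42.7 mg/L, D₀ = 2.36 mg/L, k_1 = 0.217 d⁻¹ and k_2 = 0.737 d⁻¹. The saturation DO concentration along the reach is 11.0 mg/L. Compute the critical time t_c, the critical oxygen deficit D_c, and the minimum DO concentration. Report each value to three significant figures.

At the critical point dD/dt = 0, so k_1 L₀ e^(−k_1 t) = k_2 D. Substituting D(t) from the Streeter–Phelps equation and solving for t gives
t_c = ln[(k_2/k_1)(1 − D₀(k_2−k_1)/(k_1 L₀))] / (k_2−k_1).
Here k_2−k_1 = 0.5200 d⁻¹ and 1 − D₀(k_2−k_1)/(k_1 L₀) = 1 − 2.36×0.5200/(0.217×42.7) = 0.8676, so
t_c = ln(3.396 × 0.8676) / 0.5200 = 1.081 / 0.5200 = 2.078 d.
D_c = (k_1/k_2) L₀ e^(−k_1 t_c) = (0.217/0.737) × 42.7 × e^(−0.217×2.078) = 0.2944 × 42.7 × 0.6370 = 8.009 mg/L.
Minimum DO = C_s − D_c = 11.0 − 8.009 = 2.991 mg/L.

t_c ≈ 2.08 d; D_c ≈ 8.01 mg/L; min DO ≈ 2.99 mg/L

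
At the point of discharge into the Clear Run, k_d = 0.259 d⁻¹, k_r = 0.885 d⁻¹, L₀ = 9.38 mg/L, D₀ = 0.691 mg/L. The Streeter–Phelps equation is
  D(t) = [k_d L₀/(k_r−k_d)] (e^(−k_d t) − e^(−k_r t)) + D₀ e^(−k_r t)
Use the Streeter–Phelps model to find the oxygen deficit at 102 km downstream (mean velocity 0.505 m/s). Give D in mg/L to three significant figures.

Travel time t = x/v = 102 km / (0.505 m/s) = 102000 m / 0.505 m/s = 202000 s = 2.338 d.
k_d L₀/(k_r−k_d) = 0.259×9.38/(0.885−0.259) = 2.429/0.6260 = 3.881 mg/L.
e^(−k_d t) = e^(−0.259×2.338) = 0.5458; e^(−k_r t) = e^(−0.885×2.338) = 0.1263.
D = 3.881 × (0.5458 − 0.1263) + 0.691 × 0.1263 = 1.628 + 0.08729 = 1.715 mg/L.

D ≈ 1.72 mg/L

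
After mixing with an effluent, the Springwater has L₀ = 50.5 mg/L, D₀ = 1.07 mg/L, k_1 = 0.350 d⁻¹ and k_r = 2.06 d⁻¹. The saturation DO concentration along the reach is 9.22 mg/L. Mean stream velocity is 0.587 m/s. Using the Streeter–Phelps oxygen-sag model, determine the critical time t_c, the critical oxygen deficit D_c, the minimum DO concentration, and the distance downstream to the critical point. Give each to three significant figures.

With k_r/k_1 = 5.886 and 1 − D₀(k_r−k_1)/(k_1 L₀) = 0.8965,
t_c = ln(5.886 × 0.8965) / (2.06 − 0.350) = ln(5.276) / 1.710 = 1.663/1.710 = 0.9727 d.
D_c = (k_1/k_r) L₀ e^(−k_1 t_c) = (0.350/2.06) × 50.5 × e^(−0.350×0.9727) = 0.1699 × 50.5 × 0.7115 = 6.104 mg/L.
Minimum DO = C_s − D_c = 9.22 − 6.104 = 3.116 mg/L.
x_c = v t_c = 0.587 m/s × 0.9727 d × 86400 s/d = 49330 m ≈ 49.3 km.

t_c ≈ 0.973 d; D_c ≈ 6.10 mg/L; min DO ≈ 3.12 mg/L; x_c ≈ 49.3 km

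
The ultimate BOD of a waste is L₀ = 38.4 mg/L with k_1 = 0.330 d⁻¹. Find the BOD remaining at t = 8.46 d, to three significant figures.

L_t = L₀ e^(−k_1 t) = 38.4 × e^(−0.330×8.46) = 38.4 × 0.06131 = 2.354 mg/L.

L ≈ 2.35 mg/L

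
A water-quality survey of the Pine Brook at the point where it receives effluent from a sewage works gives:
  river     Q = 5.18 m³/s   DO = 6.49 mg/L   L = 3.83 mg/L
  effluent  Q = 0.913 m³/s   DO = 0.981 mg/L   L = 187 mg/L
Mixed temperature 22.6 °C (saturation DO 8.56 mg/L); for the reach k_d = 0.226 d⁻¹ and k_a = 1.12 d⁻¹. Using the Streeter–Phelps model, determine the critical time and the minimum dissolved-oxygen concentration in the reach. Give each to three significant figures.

Mixed DO = (5.18×6.49 + 0.913×0.981)/(5.18+0.913) = 34.51/6.093 = 5.665 mg/L.
Mixed L₀ = (5.18×3.83 + 0.913×187)/(6.093) = 190.6/6.093 = 31.28 mg/L.
Initial deficit D₀ = C_s − DO₀ = 8.56 − 5.665 = 2.895 mg/L.
t_c = (1/0.8940) ln[(1.12/0.226)(1 − 2.895×0.8940/(0.226×31.28))] = 1.119 × ln(3.141) = 1.280 d.
D_c = (0.226/1.12) × 31.28 × e^(−0.226×1.280) = 0.2018 × 31.28 × 0.7488 = 4.726 mg/L.
Minimum DO = 8.56 − 4.726 = 3.834 mg/L.

t_c ≈ 1.28 d; minimum DO ≈ 3.83 mg/L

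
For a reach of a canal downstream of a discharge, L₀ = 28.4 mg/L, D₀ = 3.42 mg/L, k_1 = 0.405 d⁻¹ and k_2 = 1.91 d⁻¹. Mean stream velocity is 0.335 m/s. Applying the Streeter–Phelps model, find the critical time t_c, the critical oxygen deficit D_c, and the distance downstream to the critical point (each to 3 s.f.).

t_c = [1/(k_2−k_1)] ln[(k_2/k_1)(1 − D₀(k_2−k_1)/(k_1 L₀))]
= [1/(1.91−0.405)] ln[(1.91/0.405)(1 − 3.42×1.505/(0.405×28.4))]
= (1/1.505) ln[4.716 × 0.5525] = 0.6645 × ln(2.606) = 0.6645 × 0.9577 = 0.6363 d.
D_c = (k_1/k_2) L₀ e^(−k_1 t_c) = (0.405/1.91) × 28.4 × e^(−0.405×0.6363) = 0.2120 × 28.4 × 0.7728 = 4.654 mg/L.
x_c = v t_c = 0.335 m/s × 0.6363 d × 86400 s/d = 18420 m ≈ 18.4 km.

t_c ≈ 0.636 d; D_c ≈ 4.65 mg/L; x_c ≈ 18.4 km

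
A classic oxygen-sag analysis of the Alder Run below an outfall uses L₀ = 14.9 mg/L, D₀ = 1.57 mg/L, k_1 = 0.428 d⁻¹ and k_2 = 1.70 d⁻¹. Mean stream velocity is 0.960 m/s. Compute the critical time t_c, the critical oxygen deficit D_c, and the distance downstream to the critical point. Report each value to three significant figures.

At the critical point dD/dt = 0, so k_1 L₀ e^(−k_1 t) = k_2 D. Substituting D(t) from the Streeter–Phelps equation and solving for t gives
t_c = ln[(k_2/k_1)(1 − D₀(k_2−k_1)/(k_1 L₀))] / (k_2−k_1).
Here k_2−k_1 = 1.272 d⁻¹ and 1 − D₀(k_2−k_1)/(k_1 L₀) = 1 − 1.57×1.272/(0.428×14.9) = 0.6868, so
t_c = ln(3.972 × 0.6868) / 1.272 = 1.004 / 1.272 = 0.7890 d.
L(t_c) = L₀ e^(−k_1 t_c) = 14.9 × 0.7134 = 10.63 mg/L, and at the critical point k_2 D_c = k_1 L, so D_c = (0.428/1.70) × 10.63 = 2.676 mg/L.
x_c = v t_c = 0.960 m/s × 0.7890 d × 86400 s/d = 65440 m ≈ 65.4 km.

t_c ≈ 0.789 d; D_c ≈ 2.68 mg/L; x_c ≈ 65.4 km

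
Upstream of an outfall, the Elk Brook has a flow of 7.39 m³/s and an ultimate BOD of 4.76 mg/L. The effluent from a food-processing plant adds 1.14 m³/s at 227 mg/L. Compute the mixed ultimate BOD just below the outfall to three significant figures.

34.5 mg/L

Flow-weighted mixing: C = (Q_r C_r + Q_w C_w)/(Q_r + Q_w)
= (7.39×4.76 + 1.14×227)/(7.39 + 1.14) = 294.0/8.530 = 34.46 mg/L.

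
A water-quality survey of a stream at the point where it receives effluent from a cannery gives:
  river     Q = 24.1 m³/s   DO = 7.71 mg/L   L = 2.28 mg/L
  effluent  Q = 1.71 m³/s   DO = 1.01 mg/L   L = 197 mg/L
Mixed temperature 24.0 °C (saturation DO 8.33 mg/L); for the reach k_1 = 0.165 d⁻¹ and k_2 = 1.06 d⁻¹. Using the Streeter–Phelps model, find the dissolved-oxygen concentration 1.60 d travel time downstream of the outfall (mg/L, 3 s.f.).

Mixed DO = (24.1×7.71 + 1.71×1.01)/(24.1+1.71) = 187.5/25.81 = 7.266 mg/L.
Mixed L₀ = (24.1×2.28 + 1.71×197)/(25.81) = 391.8/25.81 = 15.18 mg/L.
Initial deficit D₀ = C_s − DO₀ = 8.33 − 7.266 = 1.064 mg/L.
D(1.60) = [0.165×15.18/(1.06−0.165)](e^(−0.165×1.60) − e^(−1.06×1.60)) + 1.064 e^(−1.06×1.60)
= 2.799 × (0.7680 − 0.1834) + 1.064 × 0.1834 = 1.831 mg/L.
DO = 8.33 − 1.831 = 6.499 mg/L.

DO ≈ 6.50 mg/L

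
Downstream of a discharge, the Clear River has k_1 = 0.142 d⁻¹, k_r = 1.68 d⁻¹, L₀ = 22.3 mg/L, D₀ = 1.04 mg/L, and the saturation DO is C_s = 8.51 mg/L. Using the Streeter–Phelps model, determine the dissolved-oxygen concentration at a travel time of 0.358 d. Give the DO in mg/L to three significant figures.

k_1 L₀/(k_r−k_1) = 0.142×22.3/(1.68−0.142) = 3.167/1.538 = 2.059 mg/L.
e^(−k_1 t) = e^(−0.142×0.3580) = 0.9504; e^(−k_r t) = e^(−1.68×0.3580) = 0.5480.
D = 2.059 × (0.9504 − 0.5480) + 1.04 × 0.5480 = 0.8285 + 0.5699 = 1.398 mg/L.
DO = C_s − D = 8.51 − 1.398 = 7.112 mg/L.

DO ≈ 7.11 mg/L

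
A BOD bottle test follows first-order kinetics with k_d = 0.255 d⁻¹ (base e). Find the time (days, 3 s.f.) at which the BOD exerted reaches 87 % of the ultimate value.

t ≈ 8.00 d

y/L₀ = 1 − e^(−k_d t) = 0.87 ⇒ e^(−k_d t) = 0.130
t = −ln(0.130) / 0.255 = 2.040 / 0.255 = 8.001 d.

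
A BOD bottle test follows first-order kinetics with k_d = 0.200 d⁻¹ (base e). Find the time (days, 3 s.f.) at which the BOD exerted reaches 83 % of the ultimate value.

t ≈ 8.86 d

y/L₀ = 1 − e^(−k_d t) = 0.83 ⇒ e^(−k_d t) = 0.170
t = −ln(0.170) / 0.200 = 1.772 / 0.200 = 8.860 d.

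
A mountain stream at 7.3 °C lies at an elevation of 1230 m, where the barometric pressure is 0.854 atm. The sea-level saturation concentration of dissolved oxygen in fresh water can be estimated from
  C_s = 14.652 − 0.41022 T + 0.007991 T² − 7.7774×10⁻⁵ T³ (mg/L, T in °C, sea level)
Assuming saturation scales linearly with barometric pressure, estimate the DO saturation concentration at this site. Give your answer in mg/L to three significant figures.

At sea level: C_s = 14.652 − 0.41022×7.3 + 0.007991×7.3² − 7.7774×10⁻⁵×7.3³ = 12.05 mg/L.
Pressure correction: C_s' = 12.05 × 0.854 = 10.29 mg/L.

C_s ≈ 10.3 mg/L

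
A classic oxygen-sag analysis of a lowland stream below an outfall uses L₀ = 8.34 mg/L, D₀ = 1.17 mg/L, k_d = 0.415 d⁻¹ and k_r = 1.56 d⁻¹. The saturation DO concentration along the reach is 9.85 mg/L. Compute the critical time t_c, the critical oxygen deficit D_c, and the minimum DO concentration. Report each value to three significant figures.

t_c ≈ 0.729 d; D_c ≈ 1.64 mg/L; min DO ≈ 8.21 mg/L

t_c = [1/(k_r−k_d)] ln[(k_r/k_d)(1 − D₀(k_r−k_d)/(k_d L₀))]
= [1/(1.56−0.415)] ln[(1.56/0.415)(1 − 1.17×1.145/(0.415×8.34))]
= (1/1.145) ln[3.759 × 0.6129] = 0.8734 × ln(2.304) = 0.8734 × 0.8347 = 0.7290 d.
L(t_c) = L₀ e^(−k_d t_c) = 8.34 × 0.7390 = 6.163 mg/L, and at the critical point k_r D_c = k_d L, so D_c = (0.415/1.56) × 6.163 = 1.639 mg/L.
Minimum DO = C_s − D_c = 9.85 − 1.639 = 8.211 mg/L.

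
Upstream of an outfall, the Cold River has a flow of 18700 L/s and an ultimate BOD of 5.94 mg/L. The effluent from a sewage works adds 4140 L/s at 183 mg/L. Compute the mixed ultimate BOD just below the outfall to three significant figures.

Flow-weighted mixing: C = (Q_r C_r + Q_w C_w)/(Q_r + Q_w)
= (18700×5.94 + 4140×183)/(18700 + 4140) = 868700/22840 = 38.03 mg/L.

38.0 mg/L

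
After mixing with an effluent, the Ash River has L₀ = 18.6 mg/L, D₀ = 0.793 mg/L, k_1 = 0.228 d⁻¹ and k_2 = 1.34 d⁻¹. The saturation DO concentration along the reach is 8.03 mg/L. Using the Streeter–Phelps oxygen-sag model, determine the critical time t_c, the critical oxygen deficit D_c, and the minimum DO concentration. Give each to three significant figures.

At the critical point dD/dt = 0, so k_1 L₀ e^(−k_1 t) = k_2 D. Substituting D(t) from the Streeter–Phelps equation and solving for t gives
t_c = ln[(k_2/k_1)(1 − D₀(k_2−k_1)/(k_1 L₀))] / (k_2−k_1).
Here k_2−k_1 = 1.112 d⁻¹ and 1 − D₀(k_2−k_1)/(k_1 L₀) = 1 − 0.793×1.112/(0.228×18.6) = 0.7921, so
t_c = ln(5.877 × 0.7921) / 1.112 = 1.538 / 1.112 = 1.383 d.
D_c = (k_1/k_2) L₀ e^(−k_1 t_c) = (0.228/1.34) × 18.6 × e^(−0.228×1.383) = 0.1701 × 18.6 × 0.7295 = 2.309 mg/L.
Minimum DO = C_s − D_c = 8.03 − 2.309 = 5.721 mg/L.

t_c ≈ 1.38 d; D_c ≈ 2.31 mg/L; min DO ≈ 5.72 mg/L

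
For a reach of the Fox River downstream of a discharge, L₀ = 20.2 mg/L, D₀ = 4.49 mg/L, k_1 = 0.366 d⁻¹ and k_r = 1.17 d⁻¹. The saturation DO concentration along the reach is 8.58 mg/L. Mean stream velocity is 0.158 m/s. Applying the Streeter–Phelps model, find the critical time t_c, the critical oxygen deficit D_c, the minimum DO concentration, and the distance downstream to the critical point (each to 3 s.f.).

At the critical point dD/dt = 0, so k_1 L₀ e^(−k_1 t) = k_r D. Substituting D(t) from the Streeter–Phelps equation and solving for t gives
t_c = ln[(k_r/k_1)(1 − D₀(k_r−k_1)/(k_1 L₀))] / (k_r−k_1).
Here k_r−k_1 = 0.8040 d⁻¹ and 1 − D₀(k_r−k_1)/(k_1 L₀) = 1 − 4.49×0.8040/(0.366×20.2) = 0.5117, so
t_c = ln(3.197 × 0.5117) / 0.8040 = 0.4921 / 0.8040 = 0.6121 d.
D_c = (k_1/k_r) L₀ e^(−k_1 t_c) = (0.366/1.17) × 20.2 × e^(−0.366×0.6121) = 0.3128 × 20.2 × 0.7993 = 5.051 mg/L.
Minimum DO = C_s − D_c = 8.58 − 5.051 = 3.529 mg/L.
x_c = v t_c = 0.158 m/s × 0.6121 d × 86400 s/d = 8356 m ≈ 8.36 km.

t_c ≈ 0.612 d; D_c ≈ 5.05 mg/L; min DO ≈ 3.53 mg/L; x_c ≈ 8.36 km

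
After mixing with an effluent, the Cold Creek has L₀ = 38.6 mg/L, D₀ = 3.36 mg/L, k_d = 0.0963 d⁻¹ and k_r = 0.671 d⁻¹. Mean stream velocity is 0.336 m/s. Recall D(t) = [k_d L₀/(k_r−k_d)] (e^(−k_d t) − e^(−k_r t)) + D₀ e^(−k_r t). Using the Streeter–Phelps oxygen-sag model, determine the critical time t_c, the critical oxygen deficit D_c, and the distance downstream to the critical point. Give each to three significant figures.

With k_r/k_d = 6.968 and 1 − D₀(k_r−k_d)/(k_d L₀) = 0.4805,
t_c = ln(6.968 × 0.4805) / (0.671 − 0.0963) = ln(3.348) / 0.5747 = 1.208/0.5747 = 2.103 d.
D_c = (k_d/k_r) L₀ e^(−k_d t_c) = (0.0963/0.671) × 38.6 × e^(−0.0963×2.103) = 0.1435 × 38.6 × 0.8167 = 4.524 mg/L.
x_c = v t_c = 0.336 m/s × 2.103 d × 86400 s/d = 61040 m ≈ 61.0 km.

t_c ≈ 2.10 d; D_c ≈ 4.52 mg/L; x_c ≈ 61.0 km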